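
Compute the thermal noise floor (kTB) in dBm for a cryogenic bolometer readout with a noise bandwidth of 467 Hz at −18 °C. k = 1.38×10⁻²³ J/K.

T = −18 °C + 273.15 = 255.15 K
P_n = kTB = 1.38×10⁻²³ × 255.15 × 4.67×10² = 1.64×10⁻¹⁸ W
In dBm: 10 log₁₀(1.64×10⁻¹⁸ / 10⁻³) = −147.8 dBm

−147.8 dBm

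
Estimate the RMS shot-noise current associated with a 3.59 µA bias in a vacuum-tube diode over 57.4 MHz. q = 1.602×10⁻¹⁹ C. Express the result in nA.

8.13 nA

I_n = √(2qI·B)
2qI·B = 2 × 1.602×10⁻¹⁹ × 3.59×10⁻⁶ × 5.74×10⁷ = 6.60×10⁻¹⁷ A²
I_n = √(6.60×10⁻¹⁷) = 8.13×10⁻⁹ A = 8.13 nA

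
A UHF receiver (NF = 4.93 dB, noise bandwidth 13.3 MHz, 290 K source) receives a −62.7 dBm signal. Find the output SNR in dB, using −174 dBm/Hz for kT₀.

35.1 dB

Noise floor: N = −174 + 10 log₁₀(B) + NF
10 log₁₀(1.33×10⁷) = 71.24 dB
N = −174 + 71.24 + 4.93 = −97.83 dBm
SNR = P_sig − N = −62.7 − (−97.83) = 35.13 dB → 35.1 dB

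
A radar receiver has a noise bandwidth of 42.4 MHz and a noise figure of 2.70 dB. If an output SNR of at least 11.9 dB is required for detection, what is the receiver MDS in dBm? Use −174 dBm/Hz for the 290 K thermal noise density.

Sensitivity = −174 + 10 log₁₀(B) + NF + SNR_min
= −174 + 76.27 + 2.70 + 11.9
= −83.13 dBm → −83.1 dBm

−83.1 dBm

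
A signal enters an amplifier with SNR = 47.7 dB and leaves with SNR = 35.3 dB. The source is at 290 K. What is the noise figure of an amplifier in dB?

NF (dB) = SNR_in(dB) − SNR_out(dB) when the source is at T₀
NF = 47.7 − 35.3 = 12.4 dB

12.4 dB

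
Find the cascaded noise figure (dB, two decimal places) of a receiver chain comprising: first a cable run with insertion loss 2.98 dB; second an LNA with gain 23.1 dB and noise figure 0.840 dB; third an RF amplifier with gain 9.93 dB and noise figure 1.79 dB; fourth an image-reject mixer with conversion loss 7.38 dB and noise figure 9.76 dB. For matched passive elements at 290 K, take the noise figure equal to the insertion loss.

Convert to linear (a loss of L dB is a gain of −L dB): F_i = 10^(NF_i/10), G_i = 10^(G_i,dB/10)
  Stage 1: F_1 = 10^(2.98/10) = 1.986, G_1 = 10^(−2.98/10) = 0.5035
  Stage 2: F_2 = 10^(0.840/10) = 1.213, G_2 = 10^(23.1/10) = 204.2
  Stage 3: F_3 = 10^(1.79/10) = 1.510, G_3 = 10^(9.93/10) = 9.840
  Stage 4: F_4 = 10^(9.76/10) = 9.462, G_4 = 10^(−7.38/10) = 0.1828
Friis cascade:
  F = 1.986 + (1.213 − 1)/0.5035 + (1.510 − 1)/102.8 + (9.462 − 1)/1012 = 2.423
NF = 10 log₁₀(2.423) = 3.84 dB

3.84 dB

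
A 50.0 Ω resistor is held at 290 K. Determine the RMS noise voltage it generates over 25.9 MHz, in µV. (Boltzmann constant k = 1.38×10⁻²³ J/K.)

V_n = √(4kTRB)
4kTRB = 4 × 1.38×10⁻²³ × 290 × 5.00×10¹ × 2.59×10⁷ = 2.07×10⁻¹¹ V²
V_n = √(2.07×10⁻¹¹) = 4.55×10⁻⁶ V = 4.55 µV

4.55 µV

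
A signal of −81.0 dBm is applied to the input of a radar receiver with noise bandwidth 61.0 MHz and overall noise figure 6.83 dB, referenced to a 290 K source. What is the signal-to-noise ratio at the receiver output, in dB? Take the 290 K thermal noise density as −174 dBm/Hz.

Noise floor: N = −174 + 10 log₁₀(B) + NF
10 log₁₀(6.10×10⁷) = 77.85 dB
N = −174 + 77.85 + 6.83 = −89.32 dBm
SNR = P_sig − N = −81.0 − (−89.32) = 8.32 dB → 8.3 dB

8.3 dB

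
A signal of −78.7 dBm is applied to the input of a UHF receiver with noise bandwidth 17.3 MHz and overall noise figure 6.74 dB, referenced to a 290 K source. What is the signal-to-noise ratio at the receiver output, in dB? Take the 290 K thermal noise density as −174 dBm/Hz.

16.2 dB

Noise floor: N = −174 + 10 log₁₀(B) + NF
10 log₁₀(1.73×10⁷) = 72.38 dB
N = −174 + 72.38 + 6.74 = −94.88 dBm
SNR = P_sig − N = −78.7 − (−94.88) = 16.18 dB → 16.2 dB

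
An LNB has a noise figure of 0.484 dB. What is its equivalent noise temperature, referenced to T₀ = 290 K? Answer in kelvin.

34.2 K

F = 10^(0.484/10) = 1.11789
T_e = (F − 1)·T₀ = (1.11789 − 1) × 290 = 34.2 K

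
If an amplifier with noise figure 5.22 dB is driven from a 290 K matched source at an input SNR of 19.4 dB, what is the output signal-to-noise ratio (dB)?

14.18 dB

By definition F = SNR_in/SNR_out, so in dB: SNR_out = SNR_in − NF
SNR_out = 19.4 − 5.22 = 14.18 dB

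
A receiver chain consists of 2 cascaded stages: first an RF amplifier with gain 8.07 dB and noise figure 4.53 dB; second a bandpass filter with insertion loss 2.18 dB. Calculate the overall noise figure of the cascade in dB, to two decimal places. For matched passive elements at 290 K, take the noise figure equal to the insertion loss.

4.68 dB

Convert to linear (a loss of L dB is a gain of −L dB): F_i = 10^(NF_i/10), G_i = 10^(G_i,dB/10)
  Stage 1: F_1 = 10^(4.53/10) = 2.838, G_1 = 10^(8.07/10) = 6.412
  Stage 2: F_2 = 10^(2.18/10) = 1.652, G_2 = 10^(−2.18/10) = 0.6053
Friis cascade:
  F = 2.838 + (1.652 − 1)/6.412 = 2.940
NF = 10 log₁₀(2.940) = 4.68 dB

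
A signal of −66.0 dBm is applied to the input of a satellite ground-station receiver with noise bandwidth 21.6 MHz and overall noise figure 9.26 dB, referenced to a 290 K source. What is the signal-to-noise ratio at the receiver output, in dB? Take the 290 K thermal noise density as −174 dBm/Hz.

Noise floor: N = −174 + 10 log₁₀(B) + NF
10 log₁₀(2.16×10⁷) = 73.34 dB
N = −174 + 73.34 + 9.26 = −91.40 dBm
SNR = P_sig − N = −66.0 − (−91.40) = 25.40 dB → 25.4 dB

25.4 dB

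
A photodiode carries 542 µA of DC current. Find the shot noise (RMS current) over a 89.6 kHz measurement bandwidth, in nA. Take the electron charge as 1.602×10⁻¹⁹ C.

I_n = √(2qI·B)
2qI·B = 2 × 1.602×10⁻¹⁹ × 5.42×10⁻⁴ × 8.96×10⁴ = 1.56×10⁻¹⁷ A²
I_n = √(1.56×10⁻¹⁷) = 3.94×10⁻⁹ A = 3.94 nA

3.94 nA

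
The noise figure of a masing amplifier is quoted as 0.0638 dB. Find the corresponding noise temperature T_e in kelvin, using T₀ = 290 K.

F = 10^(0.0638/10) = 1.0148
T_e = (F − 1)·T₀ = (1.0148 − 1) × 290 = 4.29 K

4.29 K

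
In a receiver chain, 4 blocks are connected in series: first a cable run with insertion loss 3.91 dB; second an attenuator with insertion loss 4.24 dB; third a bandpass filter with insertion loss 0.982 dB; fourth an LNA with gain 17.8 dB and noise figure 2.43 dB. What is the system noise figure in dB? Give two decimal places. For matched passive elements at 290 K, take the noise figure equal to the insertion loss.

11.56 dB

Convert to linear (a loss of L dB is a gain of −L dB): F_i = 10^(NF_i/10), G_i = 10^(G_i,dB/10)
  Stage 1: F_1 = 10^(3.91/10) = 2.460, G_1 = 10^(−3.91/10) = 0.4064
  Stage 2: F_2 = 10^(4.24/10) = 2.655, G_2 = 10^(−4.24/10) = 0.3767
  Stage 3: F_3 = 10^(0.982/10) = 1.254, G_3 = 10^(−0.982/10) = 0.7976
  Stage 4: F_4 = 10^(2.43/10) = 1.750, G_4 = 10^(17.8/10) = 60.26
Friis cascade:
  F = 2.460 + (2.655 − 1)/0.4064 + (1.254 − 1)/0.1531 + (1.750 − 1)/0.1221 = 14.33
NF = 10 log₁₀(14.33) = 11.56 dB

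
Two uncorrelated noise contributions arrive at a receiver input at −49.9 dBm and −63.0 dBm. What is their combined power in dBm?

−49.7 dBm

Convert to linear, add, convert back:
P₁ = 1.02×10⁻⁸ W, P₂ = 5.01×10⁻¹⁰ W
P_tot = 1.07×10⁻⁸ W → 10 log₁₀(P_tot / 10⁻³) = −49.7 dBm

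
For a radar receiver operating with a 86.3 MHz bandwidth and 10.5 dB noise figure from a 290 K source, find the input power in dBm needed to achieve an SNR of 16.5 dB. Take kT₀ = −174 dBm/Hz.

Sensitivity = −174 + 10 log₁₀(B) + NF + SNR_min
= −174 + 79.36 + 10.5 + 16.5
= −67.64 dBm → −67.6 dBm

−67.6 dBm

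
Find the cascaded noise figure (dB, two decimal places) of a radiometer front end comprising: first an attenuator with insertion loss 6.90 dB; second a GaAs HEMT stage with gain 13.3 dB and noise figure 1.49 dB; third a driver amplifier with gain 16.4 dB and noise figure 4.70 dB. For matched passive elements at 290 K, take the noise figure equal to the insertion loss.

Convert to linear (a loss of L dB is a gain of −L dB): F_i = 10^(NF_i/10), G_i = 10^(G_i,dB/10)
  Stage 1: F_1 = 10^(6.90/10) = 4.898, G_1 = 10^(−6.90/10) = 0.2042
  Stage 2: F_2 = 10^(1.49/10) = 1.409, G_2 = 10^(13.3/10) = 21.38
  Stage 3: F_3 = 10^(4.70/10) = 2.951, G_3 = 10^(16.4/10) = 43.65
Friis cascade:
  F = 4.898 + (1.409 − 1)/0.2042 + (2.951 − 1)/4.365 = 7.349
NF = 10 log₁₀(7.349) = 8.66 dB

8.66 dB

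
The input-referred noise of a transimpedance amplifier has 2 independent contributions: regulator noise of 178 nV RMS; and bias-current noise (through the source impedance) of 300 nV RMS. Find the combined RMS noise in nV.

Uncorrelated sources add in power (mean-square): V_tot = √(ΣV_i²)
V_tot = √[(1.78×10⁻⁷)² + (3.00×10⁻⁷)²] = 3.49×10⁻⁷ V = 349 nV

349 nV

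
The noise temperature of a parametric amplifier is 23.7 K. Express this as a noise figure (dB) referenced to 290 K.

0.341 dB

F = 1 + T_e/T₀ = 1 + 23.7/290 = 1.08172
NF = 10 log₁₀(1.08172) = 0.341 dB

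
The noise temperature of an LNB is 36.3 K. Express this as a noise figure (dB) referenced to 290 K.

0.512 dB

F = 1 + T_e/T₀ = 1 + 36.3/290 = 1.12517
NF = 10 log₁₀(1.12517) = 0.512 dB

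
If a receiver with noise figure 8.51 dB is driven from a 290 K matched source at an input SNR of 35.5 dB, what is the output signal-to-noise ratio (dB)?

26.99 dB

By definition F = SNR_in/SNR_out, so in dB: SNR_out = SNR_in − NF
SNR_out = 35.5 − 8.51 = 26.99 dB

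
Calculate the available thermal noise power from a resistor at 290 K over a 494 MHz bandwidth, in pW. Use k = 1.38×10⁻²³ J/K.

P_n = kTB = 1.38×10⁻²³ × 290 × 4.94×10⁸ = 1.98×10⁻¹² W = 1.98 pW

1.98 pW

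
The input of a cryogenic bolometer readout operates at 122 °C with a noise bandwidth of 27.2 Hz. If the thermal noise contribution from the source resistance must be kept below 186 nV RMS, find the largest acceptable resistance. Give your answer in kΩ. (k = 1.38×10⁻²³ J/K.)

58.3 kΩ

T = 122 °C + 273.15 = 395.15 K
Johnson–Nyquist: V_n = √(4kTRB) ⇒ R = V_n² / (4kTB)
4kTB = 4 × 1.38×10⁻²³ × 395.15 × 2.72×10¹ = 5.93×10⁻¹⁹
R = (1.86×10⁻⁷)² / 5.93×10⁻¹⁹ = 5.83×10⁴ Ω = 58.3 kΩ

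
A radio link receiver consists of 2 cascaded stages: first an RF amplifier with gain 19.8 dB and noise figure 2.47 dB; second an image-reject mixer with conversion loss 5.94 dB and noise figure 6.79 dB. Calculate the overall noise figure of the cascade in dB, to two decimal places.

2.57 dB

Convert to linear (a loss of L dB is a gain of −L dB): F_i = 10^(NF_i/10), G_i = 10^(G_i,dB/10)
  Stage 1: F_1 = 10^(2.47/10) = 1.766, G_1 = 10^(19.8/10) = 95.50
  Stage 2: F_2 = 10^(6.79/10) = 4.775, G_2 = 10^(−5.94/10) = 0.2547
Friis cascade:
  F = 1.766 + (4.775 − 1)/95.50 = 1.806
NF = 10 log₁₀(1.806) = 2.57 dB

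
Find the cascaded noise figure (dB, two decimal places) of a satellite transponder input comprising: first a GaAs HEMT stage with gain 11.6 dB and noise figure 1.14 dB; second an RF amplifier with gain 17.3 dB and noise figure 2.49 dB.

Convert to linear (a loss of L dB is a gain of −L dB): F_i = 10^(NF_i/10), G_i = 10^(G_i,dB/10)
  Stage 1: F_1 = 10^(1.14/10) = 1.300, G_1 = 10^(11.6/10) = 14.45
  Stage 2: F_2 = 10^(2.49/10) = 1.774, G_2 = 10^(17.3/10) = 53.70
Friis cascade:
  F = 1.300 + (1.774 − 1)/14.45 = 1.354
NF = 10 log₁₀(1.354) = 1.32 dB

1.32 dB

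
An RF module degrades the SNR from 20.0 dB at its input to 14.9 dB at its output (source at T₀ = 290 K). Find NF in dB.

NF (dB) = SNR_in(dB) − SNR_out(dB) when the source is at T₀
NF = 20.0 − 14.9 = 5.1 dB

5.1 dB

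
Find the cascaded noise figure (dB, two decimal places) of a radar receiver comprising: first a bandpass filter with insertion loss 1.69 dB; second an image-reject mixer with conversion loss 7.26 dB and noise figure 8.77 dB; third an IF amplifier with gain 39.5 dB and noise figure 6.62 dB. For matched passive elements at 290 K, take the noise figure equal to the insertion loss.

Convert to linear (a loss of L dB is a gain of −L dB): F_i = 10^(NF_i/10), G_i = 10^(G_i,dB/10)
  Stage 1: F_1 = 10^(1.69/10) = 1.476, G_1 = 10^(−1.69/10) = 0.6776
  Stage 2: F_2 = 10^(8.77/10) = 7.534, G_2 = 10^(−7.26/10) = 0.1879
  Stage 3: F_3 = 10^(6.62/10) = 4.592, G_3 = 10^(39.5/10) = 8913
Friis cascade:
  F = 1.476 + (7.534 − 1)/0.6776 + (4.592 − 1)/0.1274 = 39.32
NF = 10 log₁₀(39.32) = 15.95 dB

15.95 dB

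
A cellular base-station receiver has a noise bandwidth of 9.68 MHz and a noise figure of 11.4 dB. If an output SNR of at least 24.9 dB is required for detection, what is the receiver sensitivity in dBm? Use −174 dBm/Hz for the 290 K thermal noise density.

−67.8 dBm

Sensitivity = −174 + 10 log₁₀(B) + NF + SNR_min
= −174 + 69.86 + 11.4 + 24.9
= −67.84 dBm → −67.8 dBm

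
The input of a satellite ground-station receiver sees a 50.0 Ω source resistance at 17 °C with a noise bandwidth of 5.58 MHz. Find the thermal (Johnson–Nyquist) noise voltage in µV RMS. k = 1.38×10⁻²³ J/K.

2.11 µV

T = 17 °C + 273.15 = 290.15 K
V_n = √(4kTRB)
4kTRB = 4 × 1.38×10⁻²³ × 290.15 × 5.00×10¹ × 5.58×10⁶ = 4.47×10⁻¹² V²
V_n = √(4.47×10⁻¹²) = 2.11×10⁻⁶ V = 2.11 µV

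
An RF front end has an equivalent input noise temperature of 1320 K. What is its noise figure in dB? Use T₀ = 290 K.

F = 1 + T_e/T₀ = 1 + 1320/290 = 5.55172
NF = 10 log₁₀(5.55172) = 7.44 dB

7.44 dB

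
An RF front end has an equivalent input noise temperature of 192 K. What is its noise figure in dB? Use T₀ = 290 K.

F = 1 + T_e/T₀ = 1 + 192/290 = 1.66207
NF = 10 log₁₀(1.66207) = 2.21 dB

2.21 dB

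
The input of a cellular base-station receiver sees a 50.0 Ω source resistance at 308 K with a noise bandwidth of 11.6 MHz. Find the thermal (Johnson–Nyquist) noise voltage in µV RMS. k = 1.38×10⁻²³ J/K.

V_n = √(4kTRB)
4kTRB = 4 × 1.38×10⁻²³ × 308 × 5.00×10¹ × 1.16×10⁷ = 9.86×10⁻¹² V²
V_n = √(9.86×10⁻¹²) = 3.14×10⁻⁶ V = 3.14 µV

3.14 µV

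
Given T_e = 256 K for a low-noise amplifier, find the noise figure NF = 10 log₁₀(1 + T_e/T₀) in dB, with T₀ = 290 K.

2.75 dB

F = 1 + T_e/T₀ = 1 + 256/290 = 1.88276
NF = 10 log₁₀(1.88276) = 2.75 dB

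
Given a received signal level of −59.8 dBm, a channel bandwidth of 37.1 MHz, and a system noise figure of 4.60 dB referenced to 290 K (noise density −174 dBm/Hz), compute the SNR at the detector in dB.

Noise floor: N = −174 + 10 log₁₀(B) + NF
10 log₁₀(3.71×10⁷) = 75.69 dB
N = −174 + 75.69 + 4.60 = −93.71 dBm
SNR = P_sig − N = −59.8 − (−93.71) = 33.91 dB → 33.9 dB

33.9 dB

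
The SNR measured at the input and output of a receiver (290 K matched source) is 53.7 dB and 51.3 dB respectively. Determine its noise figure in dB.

2.4 dB

NF (dB) = SNR_in(dB) − SNR_out(dB) when the source is at T₀
NF = 53.7 − 51.3 = 2.4 dB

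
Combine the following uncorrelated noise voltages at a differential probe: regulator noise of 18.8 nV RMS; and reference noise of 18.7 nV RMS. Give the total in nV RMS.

Uncorrelated sources add in power (mean-square): V_tot = √(ΣV_i²)
V_tot = √[(1.88×10⁻⁸)² + (1.87×10⁻⁸)²] = 2.65×10⁻⁸ V = 26.5 nV

26.5 nV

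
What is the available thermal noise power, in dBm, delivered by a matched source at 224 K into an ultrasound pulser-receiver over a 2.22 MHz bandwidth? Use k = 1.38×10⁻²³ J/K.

−111.6 dBm

P_n = kTB = 1.38×10⁻²³ × 224 × 2.22×10⁶ = 6.86×10⁻¹⁵ W
In dBm: 10 log₁₀(6.86×10⁻¹⁵ / 10⁻³) = −111.6 dBm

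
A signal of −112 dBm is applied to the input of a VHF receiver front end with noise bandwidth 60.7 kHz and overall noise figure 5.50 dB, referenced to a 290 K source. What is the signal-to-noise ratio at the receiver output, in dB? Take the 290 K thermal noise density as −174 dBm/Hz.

Noise floor: N = −174 + 10 log₁₀(B) + NF
10 log₁₀(6.07×10⁴) = 47.83 dB
N = −174 + 47.83 + 5.50 = −120.67 dBm
SNR = P_sig − N = −112 − (−120.67) = 8.67 dB → 8.7 dB

8.7 dB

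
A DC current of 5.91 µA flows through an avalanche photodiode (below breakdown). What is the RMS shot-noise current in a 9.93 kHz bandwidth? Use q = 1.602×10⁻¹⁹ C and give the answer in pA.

I_n = √(2qI·B)
2qI·B = 2 × 1.602×10⁻¹⁹ × 5.91×10⁻⁶ × 9.93×10³ = 1.88×10⁻²⁰ A²
I_n = √(1.88×10⁻²⁰) = 1.37×10⁻¹⁰ A = 137 pA

137 pA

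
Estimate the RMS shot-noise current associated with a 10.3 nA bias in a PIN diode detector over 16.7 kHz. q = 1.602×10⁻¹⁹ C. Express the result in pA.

I_n = √(2qI·B)
2qI·B = 2 × 1.602×10⁻¹⁹ × 1.03×10⁻⁸ × 1.67×10⁴ = 5.51×10⁻²³ A²
I_n = √(5.51×10⁻²³) = 7.42×10⁻¹² A = 7.42 pA

7.42 pA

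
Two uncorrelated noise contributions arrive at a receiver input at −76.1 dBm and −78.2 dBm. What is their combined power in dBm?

−74.0 dBm

Convert to linear, add, convert back:
P₁ = 2.45×10⁻¹¹ W, P₂ = 1.51×10⁻¹¹ W
P_tot = 3.97×10⁻¹¹ W → 10 log₁₀(P_tot / 10⁻³) = −74.0 dBm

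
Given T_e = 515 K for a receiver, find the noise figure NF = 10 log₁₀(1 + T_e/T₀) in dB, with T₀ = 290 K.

F = 1 + T_e/T₀ = 1 + 515/290 = 2.77586
NF = 10 log₁₀(2.77586) = 4.43 dB

4.43 dB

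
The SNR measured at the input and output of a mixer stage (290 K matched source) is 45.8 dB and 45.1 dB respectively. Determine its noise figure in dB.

NF (dB) = SNR_in(dB) − SNR_out(dB) when the source is at T₀
NF = 45.8 − 45.1 = 0.7 dB

0.7 dB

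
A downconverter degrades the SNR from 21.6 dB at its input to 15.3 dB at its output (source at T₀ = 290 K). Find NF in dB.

6.3 dB

NF (dB) = SNR_in(dB) − SNR_out(dB) when the source is at T₀
NF = 21.6 − 15.3 = 6.3 dB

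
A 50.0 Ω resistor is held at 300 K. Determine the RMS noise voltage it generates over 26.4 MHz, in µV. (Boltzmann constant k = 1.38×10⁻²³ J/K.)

V_n = √(4kTRB)
4kTRB = 4 × 1.38×10⁻²³ × 300 × 5.00×10¹ × 2.64×10⁷ = 2.19×10⁻¹¹ V²
V_n = √(2.19×10⁻¹¹) = 4.68×10⁻⁶ V = 4.68 µV

4.68 µV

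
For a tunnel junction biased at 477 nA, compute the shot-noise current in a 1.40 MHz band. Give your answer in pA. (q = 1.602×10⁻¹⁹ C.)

463 pA

I_n = √(2qI·B)
2qI·B = 2 × 1.602×10⁻¹⁹ × 4.77×10⁻⁷ × 1.40×10⁶ = 2.14×10⁻¹⁹ A²
I_n = √(2.14×10⁻¹⁹) = 4.63×10⁻¹⁰ A = 463 pA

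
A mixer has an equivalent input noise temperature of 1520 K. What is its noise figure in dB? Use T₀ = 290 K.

F = 1 + T_e/T₀ = 1 + 1520/290 = 6.24138
NF = 10 log₁₀(6.24138) = 7.95 dB

7.95 dB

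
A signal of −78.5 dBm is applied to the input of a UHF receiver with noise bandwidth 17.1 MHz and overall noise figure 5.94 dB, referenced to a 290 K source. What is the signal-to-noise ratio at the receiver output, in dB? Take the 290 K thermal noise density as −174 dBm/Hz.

Noise floor: N = −174 + 10 log₁₀(B) + NF
10 log₁₀(1.71×10⁷) = 72.33 dB
N = −174 + 72.33 + 5.94 = −95.73 dBm
SNR = P_sig − N = −78.5 − (−95.73) = 17.23 dB → 17.2 dB

17.2 dB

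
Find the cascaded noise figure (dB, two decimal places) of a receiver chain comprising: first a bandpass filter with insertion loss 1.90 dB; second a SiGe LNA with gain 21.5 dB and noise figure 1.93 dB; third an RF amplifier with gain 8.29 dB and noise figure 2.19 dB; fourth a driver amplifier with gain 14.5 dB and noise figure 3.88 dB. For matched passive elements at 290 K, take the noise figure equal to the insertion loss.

Convert to linear (a loss of L dB is a gain of −L dB): F_i = 10^(NF_i/10), G_i = 10^(G_i,dB/10)
  Stage 1: F_1 = 10^(1.90/10) = 1.549, G_1 = 10^(−1.90/10) = 0.6457
  Stage 2: F_2 = 10^(1.93/10) = 1.560, G_2 = 10^(21.5/10) = 141.3
  Stage 3: F_3 = 10^(2.19/10) = 1.656, G_3 = 10^(8.29/10) = 6.745
  Stage 4: F_4 = 10^(3.88/10) = 2.443, G_4 = 10^(14.5/10) = 28.18
Friis cascade:
  F = 1.549 + (1.560 − 1)/0.6457 + (1.656 − 1)/91.20 + (2.443 − 1)/615.2 = 2.425
NF = 10 log₁₀(2.425) = 3.85 dB

3.85 dB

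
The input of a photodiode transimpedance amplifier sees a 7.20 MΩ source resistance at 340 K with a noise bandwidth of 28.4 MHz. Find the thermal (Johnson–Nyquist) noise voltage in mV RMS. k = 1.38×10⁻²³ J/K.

V_n = √(4kTRB)
4kTRB = 4 × 1.38×10⁻²³ × 340 × 7.20×10⁶ × 2.84×10⁷ = 3.84×10⁻⁶ V²
V_n = √(3.84×10⁻⁶) = 1.96×10⁻³ V = 1.96 mV

1.96 mV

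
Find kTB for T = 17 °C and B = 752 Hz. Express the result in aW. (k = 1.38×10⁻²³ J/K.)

3.01 aW

T = 17 °C + 273.15 = 290.15 K
P_n = kTB = 1.38×10⁻²³ × 290.15 × 7.52×10² = 3.01×10⁻¹⁸ W = 3.01 aW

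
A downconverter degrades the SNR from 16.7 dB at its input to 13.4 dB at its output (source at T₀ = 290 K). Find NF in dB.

NF (dB) = SNR_in(dB) − SNR_out(dB) when the source is at T₀
NF = 16.7 − 13.4 = 3.3 dB

3.3 dB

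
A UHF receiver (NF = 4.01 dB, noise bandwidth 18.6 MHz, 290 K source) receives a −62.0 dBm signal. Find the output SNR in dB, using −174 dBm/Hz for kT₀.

Noise floor: N = −174 + 10 log₁₀(B) + NF
10 log₁₀(1.86×10⁷) = 72.7 dB
N = −174 + 72.7 + 4.01 = −97.29 dBm
SNR = P_sig − N = −62.0 − (−97.29) = 35.29 dB → 35.3 dB

35.3 dB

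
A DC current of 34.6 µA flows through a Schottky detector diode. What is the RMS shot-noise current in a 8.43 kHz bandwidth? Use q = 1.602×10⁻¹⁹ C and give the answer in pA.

306 pA

I_n = √(2qI·B)
2qI·B = 2 × 1.602×10⁻¹⁹ × 3.46×10⁻⁵ × 8.43×10³ = 9.35×10⁻²⁰ A²
I_n = √(9.35×10⁻²⁰) = 3.06×10⁻¹⁰ A = 306 pA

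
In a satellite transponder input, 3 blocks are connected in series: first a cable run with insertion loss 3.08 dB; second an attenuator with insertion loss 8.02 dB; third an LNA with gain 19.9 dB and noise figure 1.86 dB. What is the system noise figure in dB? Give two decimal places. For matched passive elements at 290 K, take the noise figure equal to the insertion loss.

12.96 dB

Convert to linear (a loss of L dB is a gain of −L dB): F_i = 10^(NF_i/10), G_i = 10^(G_i,dB/10)
  Stage 1: F_1 = 10^(3.08/10) = 2.032, G_1 = 10^(−3.08/10) = 0.4920
  Stage 2: F_2 = 10^(8.02/10) = 6.339, G_2 = 10^(−8.02/10) = 0.1578
  Stage 3: F_3 = 10^(1.86/10) = 1.535, G_3 = 10^(19.9/10) = 97.72
Friis cascade:
  F = 2.032 + (6.339 − 1)/0.4920 + (1.535 − 1)/0.07762 = 19.77
NF = 10 log₁₀(19.77) = 12.96 dB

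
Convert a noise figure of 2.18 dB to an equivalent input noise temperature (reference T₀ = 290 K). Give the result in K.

189 K

F = 10^(2.18/10) = 1.65196
T_e = (F − 1)·T₀ = (1.65196 − 1) × 290 = 189 K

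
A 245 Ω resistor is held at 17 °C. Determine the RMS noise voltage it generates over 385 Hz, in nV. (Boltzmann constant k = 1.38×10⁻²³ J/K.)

38.9 nV

T = 17 °C + 273.15 = 290.15 K
V_n = √(4kTRB)
4kTRB = 4 × 1.38×10⁻²³ × 290.15 × 2.45×10² × 3.85×10² = 1.51×10⁻¹⁵ V²
V_n = √(1.51×10⁻¹⁵) = 3.89×10⁻⁸ V = 38.9 nV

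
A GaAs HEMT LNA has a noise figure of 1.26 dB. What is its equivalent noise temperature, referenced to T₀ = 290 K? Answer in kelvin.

F = 10^(1.26/10) = 1.3366
T_e = (F − 1)·T₀ = (1.3366 − 1) × 290 = 97.6 K

97.6 K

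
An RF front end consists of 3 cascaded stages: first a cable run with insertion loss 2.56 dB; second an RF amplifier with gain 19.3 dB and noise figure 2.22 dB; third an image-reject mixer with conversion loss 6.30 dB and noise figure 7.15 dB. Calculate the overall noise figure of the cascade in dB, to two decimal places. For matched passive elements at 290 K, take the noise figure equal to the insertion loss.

Convert to linear (a loss of L dB is a gain of −L dB): F_i = 10^(NF_i/10), G_i = 10^(G_i,dB/10)
  Stage 1: F_1 = 10^(2.56/10) = 1.803, G_1 = 10^(−2.56/10) = 0.5546
  Stage 2: F_2 = 10^(2.22/10) = 1.667, G_2 = 10^(19.3/10) = 85.11
  Stage 3: F_3 = 10^(7.15/10) = 5.188, G_3 = 10^(−6.30/10) = 0.2344
Friis cascade:
  F = 1.803 + (1.667 − 1)/0.5546 + (5.188 − 1)/47.21 = 3.095
NF = 10 log₁₀(3.095) = 4.91 dB

4.91 dB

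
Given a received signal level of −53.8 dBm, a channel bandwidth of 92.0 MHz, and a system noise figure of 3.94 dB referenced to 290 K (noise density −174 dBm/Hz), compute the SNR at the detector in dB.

Noise floor: N = −174 + 10 log₁₀(B) + NF
10 log₁₀(9.20×10⁷) = 79.64 dB
N = −174 + 79.64 + 3.94 = −90.42 dBm
SNR = P_sig − N = −53.8 − (−90.42) = 36.62 dB → 36.6 dB

36.6 dB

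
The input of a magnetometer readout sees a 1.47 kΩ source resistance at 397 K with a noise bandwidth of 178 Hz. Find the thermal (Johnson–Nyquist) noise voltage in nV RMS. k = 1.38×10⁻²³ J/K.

V_n = √(4kTRB)
4kTRB = 4 × 1.38×10⁻²³ × 397 × 1.47×10³ × 1.78×10² = 5.73×10⁻¹⁵ V²
V_n = √(5.73×10⁻¹⁵) = 7.57×10⁻⁸ V = 75.7 nV

75.7 nV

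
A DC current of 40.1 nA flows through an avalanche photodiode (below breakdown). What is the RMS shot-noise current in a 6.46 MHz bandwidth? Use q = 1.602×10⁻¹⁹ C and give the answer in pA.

I_n = √(2qI·B)
2qI·B = 2 × 1.602×10⁻¹⁹ × 4.01×10⁻⁸ × 6.46×10⁶ = 8.30×10⁻²⁰ A²
I_n = √(8.30×10⁻²⁰) = 2.88×10⁻¹⁰ A = 288 pA

288 pA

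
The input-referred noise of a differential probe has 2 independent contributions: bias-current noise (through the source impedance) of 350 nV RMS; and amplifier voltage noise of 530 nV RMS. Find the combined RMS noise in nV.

635 nV

Uncorrelated sources add in power (mean-square): V_tot = √(ΣV_i²)
V_tot = √[(3.50×10⁻⁷)² + (5.30×10⁻⁷)²] = 6.35×10⁻⁷ V = 635 nV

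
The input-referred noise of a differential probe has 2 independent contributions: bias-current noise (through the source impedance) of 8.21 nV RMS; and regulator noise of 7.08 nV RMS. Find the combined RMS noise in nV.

10.8 nV

Uncorrelated sources add in power (mean-square): V_tot = √(ΣV_i²)
V_tot = √[(8.21×10⁻⁹)² + (7.08×10⁻⁹)²] = 1.08×10⁻⁸ V = 10.8 nV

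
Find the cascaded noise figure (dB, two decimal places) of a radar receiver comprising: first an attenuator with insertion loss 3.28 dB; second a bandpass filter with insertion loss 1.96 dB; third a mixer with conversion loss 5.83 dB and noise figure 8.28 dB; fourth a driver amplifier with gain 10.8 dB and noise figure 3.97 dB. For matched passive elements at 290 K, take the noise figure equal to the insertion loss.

16.19 dB

Convert to linear (a loss of L dB is a gain of −L dB): F_i = 10^(NF_i/10), G_i = 10^(G_i,dB/10)
  Stage 1: F_1 = 10^(3.28/10) = 2.128, G_1 = 10^(−3.28/10) = 0.4699
  Stage 2: F_2 = 10^(1.96/10) = 1.570, G_2 = 10^(−1.96/10) = 0.6368
  Stage 3: F_3 = 10^(8.28/10) = 6.730, G_3 = 10^(−5.83/10) = 0.2612
  Stage 4: F_4 = 10^(3.97/10) = 2.495, G_4 = 10^(10.8/10) = 12.02
Friis cascade:
  F = 2.128 + (1.570 − 1)/0.4699 + (6.730 − 1)/0.2992 + (2.495 − 1)/0.07816 = 41.61
NF = 10 log₁₀(41.61) = 16.19 dB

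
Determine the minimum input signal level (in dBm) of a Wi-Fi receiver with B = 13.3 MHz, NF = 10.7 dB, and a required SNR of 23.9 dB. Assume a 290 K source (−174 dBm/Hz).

Sensitivity = −174 + 10 log₁₀(B) + NF + SNR_min
= −174 + 71.24 + 10.7 + 23.9
= −68.16 dBm → −68.2 dBm

−68.2 dBm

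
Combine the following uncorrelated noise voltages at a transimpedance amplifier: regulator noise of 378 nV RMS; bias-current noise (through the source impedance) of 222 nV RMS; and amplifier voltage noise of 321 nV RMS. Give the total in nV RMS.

Uncorrelated sources add in power (mean-square): V_tot = √(ΣV_i²)
V_tot = √[(3.78×10⁻⁷)² + (2.22×10⁻⁷)² + (3.21×10⁻⁷)²] = 5.43×10⁻⁷ V = 543 nV

543 nV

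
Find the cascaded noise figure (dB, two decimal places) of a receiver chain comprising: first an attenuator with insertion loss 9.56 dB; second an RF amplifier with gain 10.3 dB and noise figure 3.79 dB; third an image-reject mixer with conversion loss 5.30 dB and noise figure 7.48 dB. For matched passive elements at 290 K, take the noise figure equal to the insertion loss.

14.07 dB

Convert to linear (a loss of L dB is a gain of −L dB): F_i = 10^(NF_i/10), G_i = 10^(G_i,dB/10)
  Stage 1: F_1 = 10^(9.56/10) = 9.036, G_1 = 10^(−9.56/10) = 0.1107
  Stage 2: F_2 = 10^(3.79/10) = 2.393, G_2 = 10^(10.3/10) = 10.72
  Stage 3: F_3 = 10^(7.48/10) = 5.598, G_3 = 10^(−5.30/10) = 0.2951
Friis cascade:
  F = 9.036 + (2.393 − 1)/0.1107 + (5.598 − 1)/1.186 = 25.50
NF = 10 log₁₀(25.50) = 14.07 dB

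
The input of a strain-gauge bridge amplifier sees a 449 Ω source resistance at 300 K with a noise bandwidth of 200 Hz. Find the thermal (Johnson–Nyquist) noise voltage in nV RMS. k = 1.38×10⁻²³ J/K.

V_n = √(4kTRB)
4kTRB = 4 × 1.38×10⁻²³ × 300 × 4.49×10² × 2.00×10² = 1.49×10⁻¹⁵ V²
V_n = √(1.49×10⁻¹⁵) = 3.86×10⁻⁸ V = 38.6 nV

38.6 nV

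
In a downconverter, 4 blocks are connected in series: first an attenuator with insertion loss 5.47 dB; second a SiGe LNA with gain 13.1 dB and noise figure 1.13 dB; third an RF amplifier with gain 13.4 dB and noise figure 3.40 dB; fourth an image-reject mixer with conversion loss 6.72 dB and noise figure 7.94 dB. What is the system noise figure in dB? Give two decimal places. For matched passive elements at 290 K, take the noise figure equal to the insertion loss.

6.83 dB

Convert to linear (a loss of L dB is a gain of −L dB): F_i = 10^(NF_i/10), G_i = 10^(G_i,dB/10)
  Stage 1: F_1 = 10^(5.47/10) = 3.524, G_1 = 10^(−5.47/10) = 0.2838
  Stage 2: F_2 = 10^(1.13/10) = 1.297, G_2 = 10^(13.1/10) = 20.42
  Stage 3: F_3 = 10^(3.40/10) = 2.188, G_3 = 10^(13.4/10) = 21.88
  Stage 4: F_4 = 10^(7.94/10) = 6.223, G_4 = 10^(−6.72/10) = 0.2128
Friis cascade:
  F = 3.524 + (1.297 − 1)/0.2838 + (2.188 − 1)/5.794 + (6.223 − 1)/126.8 = 4.817
NF = 10 log₁₀(4.817) = 6.83 dB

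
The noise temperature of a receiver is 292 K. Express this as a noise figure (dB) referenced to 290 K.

3.03 dB

F = 1 + T_e/T₀ = 1 + 292/290 = 2.0069
NF = 10 log₁₀(2.0069) = 3.03 dB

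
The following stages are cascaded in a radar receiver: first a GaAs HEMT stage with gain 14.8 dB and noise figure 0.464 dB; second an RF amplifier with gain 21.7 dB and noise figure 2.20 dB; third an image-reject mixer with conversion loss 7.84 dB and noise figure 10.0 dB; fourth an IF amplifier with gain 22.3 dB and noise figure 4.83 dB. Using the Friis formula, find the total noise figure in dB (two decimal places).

Convert to linear (a loss of L dB is a gain of −L dB): F_i = 10^(NF_i/10), G_i = 10^(G_i,dB/10)
  Stage 1: F_1 = 10^(0.464/10) = 1.113, G_1 = 10^(14.8/10) = 30.20
  Stage 2: F_2 = 10^(2.20/10) = 1.660, G_2 = 10^(21.7/10) = 147.9
  Stage 3: F_3 = 10^(10.0/10) = 10.00, G_3 = 10^(−7.84/10) = 0.1644
  Stage 4: F_4 = 10^(4.83/10) = 3.041, G_4 = 10^(22.3/10) = 169.8
Friis cascade:
  F = 1.113 + (1.660 − 1)/30.20 + (10.00 − 1)/4467 + (3.041 − 1)/734.5 = 1.139
NF = 10 log₁₀(1.139) = 0.57 dB

0.57 dB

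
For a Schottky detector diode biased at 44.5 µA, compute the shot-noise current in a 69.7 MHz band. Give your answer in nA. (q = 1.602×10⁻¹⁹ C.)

31.5 nA

I_n = √(2qI·B)
2qI·B = 2 × 1.602×10⁻¹⁹ × 4.45×10⁻⁵ × 6.97×10⁷ = 9.94×10⁻¹⁶ A²
I_n = √(9.94×10⁻¹⁶) = 3.15×10⁻⁸ A = 31.5 nA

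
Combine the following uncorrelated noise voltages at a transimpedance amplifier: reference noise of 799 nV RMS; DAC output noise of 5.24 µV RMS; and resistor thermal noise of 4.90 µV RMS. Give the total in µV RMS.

Uncorrelated sources add in power (mean-square): V_tot = √(ΣV_i²)
V_tot = √[(7.99×10⁻⁷)² + (5.24×10⁻⁶)² + (4.90×10⁻⁶)²] = 7.22×10⁻⁶ V = 7.22 µV

7.22 µV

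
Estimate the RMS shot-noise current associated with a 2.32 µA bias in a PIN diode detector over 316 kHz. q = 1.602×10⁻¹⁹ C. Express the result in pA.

485 pA

I_n = √(2qI·B)
2qI·B = 2 × 1.602×10⁻¹⁹ × 2.32×10⁻⁶ × 3.16×10⁵ = 2.35×10⁻¹⁹ A²
I_n = √(2.35×10⁻¹⁹) = 4.85×10⁻¹⁰ A = 485 pA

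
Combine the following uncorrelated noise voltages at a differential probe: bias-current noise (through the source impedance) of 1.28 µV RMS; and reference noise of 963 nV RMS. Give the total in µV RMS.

Uncorrelated sources add in power (mean-square): V_tot = √(ΣV_i²)
V_tot = √[(1.28×10⁻⁶)² + (9.63×10⁻⁷)²] = 1.60×10⁻⁶ V = 1.60 µV

1.60 µV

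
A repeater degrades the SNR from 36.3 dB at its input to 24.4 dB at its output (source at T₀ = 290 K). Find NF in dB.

11.9 dB

NF (dB) = SNR_in(dB) − SNR_out(dB) when the source is at T₀
NF = 36.3 − 24.4 = 11.9 dB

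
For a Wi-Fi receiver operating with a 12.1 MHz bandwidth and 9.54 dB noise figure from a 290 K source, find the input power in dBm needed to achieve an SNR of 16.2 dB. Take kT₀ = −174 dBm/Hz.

−77.4 dBm

Sensitivity = −174 + 10 log₁₀(B) + NF + SNR_min
= −174 + 70.83 + 9.54 + 16.2
= −77.43 dBm → −77.4 dBm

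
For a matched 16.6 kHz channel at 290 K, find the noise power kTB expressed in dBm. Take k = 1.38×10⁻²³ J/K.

P_n = kTB = 1.38×10⁻²³ × 290 × 1.66×10⁴ = 6.64×10⁻¹⁷ W
In dBm: 10 log₁₀(6.64×10⁻¹⁷ / 10⁻³) = −131.8 dBm

−131.8 dBm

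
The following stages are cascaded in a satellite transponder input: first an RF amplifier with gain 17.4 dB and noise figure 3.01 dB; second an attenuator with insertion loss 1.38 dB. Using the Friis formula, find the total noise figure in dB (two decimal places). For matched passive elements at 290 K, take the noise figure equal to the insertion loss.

Convert to linear (a loss of L dB is a gain of −L dB): F_i = 10^(NF_i/10), G_i = 10^(G_i,dB/10)
  Stage 1: F_1 = 10^(3.01/10) = 2.000, G_1 = 10^(17.4/10) = 54.95
  Stage 2: F_2 = 10^(1.38/10) = 1.374, G_2 = 10^(−1.38/10) = 0.7278
Friis cascade:
  F = 2.000 + (1.374 − 1)/54.95 = 2.007
NF = 10 log₁₀(2.007) = 3.02 dB

3.02 dB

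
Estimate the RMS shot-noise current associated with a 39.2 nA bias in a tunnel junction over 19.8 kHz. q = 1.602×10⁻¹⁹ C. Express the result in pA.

15.8 pA

I_n = √(2qI·B)
2qI·B = 2 × 1.602×10⁻¹⁹ × 3.92×10⁻⁸ × 1.98×10⁴ = 2.49×10⁻²² A²
I_n = √(2.49×10⁻²²) = 1.58×10⁻¹¹ A = 15.8 pA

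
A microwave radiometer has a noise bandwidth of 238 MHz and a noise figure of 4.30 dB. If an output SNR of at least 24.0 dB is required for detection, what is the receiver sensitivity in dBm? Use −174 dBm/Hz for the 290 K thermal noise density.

Sensitivity = −174 + 10 log₁₀(B) + NF + SNR_min
= −174 + 83.77 + 4.30 + 24.0
= −61.93 dBm → −61.9 dBm

−61.9 dBm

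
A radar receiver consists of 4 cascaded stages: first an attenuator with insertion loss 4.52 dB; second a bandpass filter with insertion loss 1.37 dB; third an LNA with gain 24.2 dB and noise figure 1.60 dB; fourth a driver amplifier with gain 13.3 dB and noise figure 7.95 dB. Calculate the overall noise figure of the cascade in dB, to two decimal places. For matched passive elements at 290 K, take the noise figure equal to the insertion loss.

7.55 dB

Convert to linear (a loss of L dB is a gain of −L dB): F_i = 10^(NF_i/10), G_i = 10^(G_i,dB/10)
  Stage 1: F_1 = 10^(4.52/10) = 2.831, G_1 = 10^(−4.52/10) = 0.3532
  Stage 2: F_2 = 10^(1.37/10) = 1.371, G_2 = 10^(−1.37/10) = 0.7295
  Stage 3: F_3 = 10^(1.60/10) = 1.445, G_3 = 10^(24.2/10) = 263.0
  Stage 4: F_4 = 10^(7.95/10) = 6.237, G_4 = 10^(13.3/10) = 21.38
Friis cascade:
  F = 2.831 + (1.371 − 1)/0.3532 + (1.445 − 1)/0.2576 + (6.237 − 1)/67.76 = 5.688
NF = 10 log₁₀(5.688) = 7.55 dB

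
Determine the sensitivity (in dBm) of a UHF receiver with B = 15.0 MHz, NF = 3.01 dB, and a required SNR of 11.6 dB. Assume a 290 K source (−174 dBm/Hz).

Sensitivity = −174 + 10 log₁₀(B) + NF + SNR_min
= −174 + 71.76 + 3.01 + 11.6
= −87.63 dBm → −87.6 dBm

−87.6 dBm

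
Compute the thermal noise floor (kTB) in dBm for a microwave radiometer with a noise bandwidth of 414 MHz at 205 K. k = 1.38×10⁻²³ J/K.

P_n = kTB = 1.38×10⁻²³ × 205 × 4.14×10⁸ = 1.17×10⁻¹² W
In dBm: 10 log₁₀(1.17×10⁻¹² / 10⁻³) = −89.3 dBm

−89.3 dBm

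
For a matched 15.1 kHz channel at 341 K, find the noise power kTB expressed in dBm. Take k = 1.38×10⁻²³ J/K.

−131.5 dBm

P_n = kTB = 1.38×10⁻²³ × 341 × 1.51×10⁴ = 7.11×10⁻¹⁷ W
In dBm: 10 log₁₀(7.11×10⁻¹⁷ / 10⁻³) = −131.5 dBm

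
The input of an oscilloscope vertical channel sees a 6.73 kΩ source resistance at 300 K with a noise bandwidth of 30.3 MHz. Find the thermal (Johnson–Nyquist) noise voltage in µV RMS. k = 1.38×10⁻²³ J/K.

58.1 µV

V_n = √(4kTRB)
4kTRB = 4 × 1.38×10⁻²³ × 300 × 6.73×10³ × 3.03×10⁷ = 3.38×10⁻⁹ V²
V_n = √(3.38×10⁻⁹) = 5.81×10⁻⁵ V = 58.1 µV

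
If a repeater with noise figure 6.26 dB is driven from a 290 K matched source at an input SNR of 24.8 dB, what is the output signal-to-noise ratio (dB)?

18.54 dB

By definition F = SNR_in/SNR_out, so in dB: SNR_out = SNR_in − NF
SNR_out = 24.8 − 6.26 = 18.54 dB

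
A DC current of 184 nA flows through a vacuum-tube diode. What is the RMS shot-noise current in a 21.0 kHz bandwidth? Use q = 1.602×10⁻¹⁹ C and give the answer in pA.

35.2 pA

I_n = √(2qI·B)
2qI·B = 2 × 1.602×10⁻¹⁹ × 1.84×10⁻⁷ × 2.10×10⁴ = 1.24×10⁻²¹ A²
I_n = √(1.24×10⁻²¹) = 3.52×10⁻¹¹ A = 35.2 pA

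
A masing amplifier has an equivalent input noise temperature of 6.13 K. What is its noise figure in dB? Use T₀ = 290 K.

0.091 dB

F = 1 + T_e/T₀ = 1 + 6.13/290 = 1.02114
NF = 10 log₁₀(1.02114) = 0.091 dB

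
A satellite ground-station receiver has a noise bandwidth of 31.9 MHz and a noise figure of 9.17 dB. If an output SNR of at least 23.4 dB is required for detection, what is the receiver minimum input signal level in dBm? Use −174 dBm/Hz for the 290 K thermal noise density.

−66.4 dBm

Sensitivity = −174 + 10 log₁₀(B) + NF + SNR_min
= −174 + 75.04 + 9.17 + 23.4
= −66.39 dBm → −66.4 dBm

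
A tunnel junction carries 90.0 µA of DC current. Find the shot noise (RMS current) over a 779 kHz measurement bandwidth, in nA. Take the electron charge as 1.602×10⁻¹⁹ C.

I_n = √(2qI·B)
2qI·B = 2 × 1.602×10⁻¹⁹ × 9.00×10⁻⁵ × 7.79×10⁵ = 2.25×10⁻¹⁷ A²
I_n = √(2.25×10⁻¹⁷) = 4.74×10⁻⁹ A = 4.74 nA

4.74 nA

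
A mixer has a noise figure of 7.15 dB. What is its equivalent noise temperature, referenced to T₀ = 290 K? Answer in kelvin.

F = 10^(7.15/10) = 5.188
T_e = (F − 1)·T₀ = (5.188 − 1) × 290 = 1215 K

1215 K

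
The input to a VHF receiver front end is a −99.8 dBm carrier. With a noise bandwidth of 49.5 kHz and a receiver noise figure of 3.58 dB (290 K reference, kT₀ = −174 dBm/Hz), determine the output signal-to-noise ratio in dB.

23.7 dB

Noise floor: N = −174 + 10 log₁₀(B) + NF
10 log₁₀(4.95×10⁴) = 46.95 dB
N = −174 + 46.95 + 3.58 = −123.47 dBm
SNR = P_sig − N = −99.8 − (−123.47) = 23.67 dB → 23.7 dB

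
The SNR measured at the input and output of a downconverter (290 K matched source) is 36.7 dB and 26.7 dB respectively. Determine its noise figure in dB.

10.0 dB

NF (dB) = SNR_in(dB) − SNR_out(dB) when the source is at T₀
NF = 36.7 − 26.7 = 10.0 dB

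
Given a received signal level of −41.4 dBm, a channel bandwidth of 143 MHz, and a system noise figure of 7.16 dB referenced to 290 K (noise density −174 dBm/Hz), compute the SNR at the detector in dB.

43.9 dB

Noise floor: N = −174 + 10 log₁₀(B) + NF
10 log₁₀(1.43×10⁸) = 81.55 dB
N = −174 + 81.55 + 7.16 = −85.29 dBm
SNR = P_sig − N = −41.4 − (−85.29) = 43.89 dB → 43.9 dB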